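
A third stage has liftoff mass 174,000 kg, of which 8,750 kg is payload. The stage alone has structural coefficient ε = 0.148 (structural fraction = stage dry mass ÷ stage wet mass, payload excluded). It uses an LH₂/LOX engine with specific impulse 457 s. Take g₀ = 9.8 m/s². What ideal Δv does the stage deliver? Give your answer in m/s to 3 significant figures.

Stage wet mass = m₀ − payload = 174,000 − 8,750 = 165,250 kg.
Stage dry mass = ε × stage wet mass = 0.148 × 165,250 = 24,457 kg.
Burnout mass m_f = stage dry + payload = 24,457 + 8,750 = 33,207 kg.
v_e = Isp · g₀ = 457 × 9.8 = 4478.6 m/s.
By the Tsiolkovsky rocket equation, Δv = v_e · ln(174,000/33,207) = 4478.6 × ln(5.24) = 4478.6 × 1.6563 ≈ 7418 m/s.

Δv ≈ 7420 m/s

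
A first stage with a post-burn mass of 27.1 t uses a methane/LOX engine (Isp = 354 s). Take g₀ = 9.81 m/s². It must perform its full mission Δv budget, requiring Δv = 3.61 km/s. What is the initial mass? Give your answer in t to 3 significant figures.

v_e = Isp · g₀ = 354 × 9.81 = 3472.7 m/s.
From the ideal rocket equation, m₀/m_f = exp(Δv / v_e) = exp(3610 / 3472.7) = exp(1.0395) = 2.8279.
m₀ = m_f × 2.8279 = 27.1 × 2.8279 = 76.6361 t.

initial mass ≈ 76.6 t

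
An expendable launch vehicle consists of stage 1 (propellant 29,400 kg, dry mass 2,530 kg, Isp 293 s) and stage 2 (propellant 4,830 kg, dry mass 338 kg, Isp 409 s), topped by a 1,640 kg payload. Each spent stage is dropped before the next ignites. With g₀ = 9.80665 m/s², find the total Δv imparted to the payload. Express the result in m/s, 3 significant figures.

Δv ≈ 9050 m/s

Ignition mass of stage 1 = 29,400+2,530 + 4,830+338 + 1,640 = 38,738 kg.
Stage 1: m₀ = 38,738 kg, m_f = 38,738 − 29,400 = 9,338 kg; Δv = 293×9.80665×ln(4.148) = 2873.3×1.4227 ≈ 4088 m/s.
Stage 2: m₀ = 6,808 kg, m_f = 6,808 − 4,830 = 1,978 kg; Δv = 409×9.80665×ln(3.442) = 4010.9×1.2360 ≈ 4958 m/s.
Total Δv = 4088 + 4958 = 9046 m/s.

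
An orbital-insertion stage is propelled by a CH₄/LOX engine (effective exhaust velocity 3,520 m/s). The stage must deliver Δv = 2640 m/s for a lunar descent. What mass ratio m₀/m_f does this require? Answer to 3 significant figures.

mass ratio ≈ 2.12

m₀/m_f = exp(Δv / v_e) = exp(2640 / 3520.0) = exp(0.7500) = 2.1170.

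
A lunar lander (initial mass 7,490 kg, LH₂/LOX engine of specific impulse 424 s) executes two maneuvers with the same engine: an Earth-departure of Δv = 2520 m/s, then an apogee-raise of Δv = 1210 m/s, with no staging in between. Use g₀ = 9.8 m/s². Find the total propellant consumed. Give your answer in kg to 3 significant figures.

v_e = Isp · g₀ = 424 × 9.8 = 4155.2 m/s.
After the first burn: m = 7490 × exp(−2520/4155.2) = 7490 × 0.54527 = 4,084.07 kg.
After the second burn: m = 4,084.07 × exp(−1210/4155.2) = 4,084.07 × 0.74737 = 3,052.31 kg.
Total propellant = m₀ − m_final = 7490 − 3,052.31 = 4,437.69 kg.

total propellant consumed ≈ 4440 kg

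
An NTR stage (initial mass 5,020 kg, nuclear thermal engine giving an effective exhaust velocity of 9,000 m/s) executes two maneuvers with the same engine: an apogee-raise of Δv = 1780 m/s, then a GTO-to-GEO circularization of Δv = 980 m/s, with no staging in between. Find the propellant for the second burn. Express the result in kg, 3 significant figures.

propellant for the second burn ≈ 425 kg

After the first burn: m = 5020 × exp(−1780/9000.0) = 5020 × 0.82055 = 4,119.16 kg.
After the second burn: m = 4,119.16 × exp(−980/9000.0) = 4,119.16 × 0.89683 = 3,694.19 kg.
Second-burn propellant = 4,119.16 − 3,694.19 = 424.97 kg.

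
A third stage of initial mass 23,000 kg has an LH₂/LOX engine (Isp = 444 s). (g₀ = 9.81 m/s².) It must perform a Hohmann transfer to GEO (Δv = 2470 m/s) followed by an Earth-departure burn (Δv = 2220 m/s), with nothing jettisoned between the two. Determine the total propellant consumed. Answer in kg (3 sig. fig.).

total propellant consumed ≈ 15200 kg

v_e = Isp · g₀ = 444 × 9.81 = 4355.6 m/s.
After the first burn: m = 23000 × exp(−2470/4355.6) = 23000 × 0.56718 = 13,045.1 kg.
After the second burn: m = 13,045.1 × exp(−2220/4355.6) = 13,045.1 × 0.60069 = 7,836.06 kg.
Total propellant = m₀ − m_final = 23000 − 7,836.06 = 15,163.94 kg.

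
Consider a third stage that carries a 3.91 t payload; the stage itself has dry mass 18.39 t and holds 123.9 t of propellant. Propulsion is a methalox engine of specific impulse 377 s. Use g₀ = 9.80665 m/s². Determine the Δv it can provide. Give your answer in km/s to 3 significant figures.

Δv ≈ 6.95 km/s

v_e = Isp · g₀ = 377 × 9.80665 = 3697.1 m/s.
m₀ = payload + dry + propellant = 3.91 + 18.39 + 123.9 = 146.2 t.
m_f = payload + dry = 3.91 + 18.39 = 22.3 t.
Δv = v_e · ln(m₀/m_f) = 3697.1 × ln(6.556) = 3697.1 × 1.8804 ≈ 6952.0 m/s.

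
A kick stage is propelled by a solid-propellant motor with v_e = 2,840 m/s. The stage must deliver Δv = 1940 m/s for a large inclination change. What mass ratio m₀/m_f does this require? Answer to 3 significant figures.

Using Δv = v_e ln(m₀/m_f): m₀/m_f = exp(Δv / v_e) = exp(1940 / 2840.0) = exp(0.6831) = 1.9800.

mass ratio ≈ 1.98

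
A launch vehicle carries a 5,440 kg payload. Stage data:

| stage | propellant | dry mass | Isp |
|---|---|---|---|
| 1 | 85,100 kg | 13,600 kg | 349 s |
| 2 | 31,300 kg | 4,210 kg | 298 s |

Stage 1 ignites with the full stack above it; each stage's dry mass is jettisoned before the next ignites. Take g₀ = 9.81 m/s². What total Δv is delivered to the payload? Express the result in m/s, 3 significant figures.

Δv ≈ 7440 m/s

Ignition mass of stage 1 = 85,100+13,600 + 31,300+4,210 + 5,440 = 139,650 kg.
Stage 1: m₀ = 139,650 kg, m_f = 139,650 − 85,100 = 54,550 kg; Δv = 349×9.81×ln(2.56) = 3423.7×0.9400 ≈ 3218 m/s.
Stage 2: m₀ = 40,950 kg, m_f = 40,950 − 31,300 = 9,650 kg; Δv = 298×9.81×ln(4.244) = 2923.4×1.4454 ≈ 4225 m/s.
Total Δv = 3218 + 4225 = 7443 m/s.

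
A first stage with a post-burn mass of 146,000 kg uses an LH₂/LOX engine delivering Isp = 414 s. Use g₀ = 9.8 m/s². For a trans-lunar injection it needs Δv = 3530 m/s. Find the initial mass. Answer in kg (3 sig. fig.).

v_e = Isp · g₀ = 414 × 9.8 = 4057.2 m/s.
Rocket equation: m₀/m_f = exp(Δv / v_e) = exp(3530 / 4057.2) = exp(0.8701) = 2.3870.
m₀ = m_f × 2.3870 = 146,000 × 2.3870 = 348,502 kg.

initial mass ≈ 349000 kg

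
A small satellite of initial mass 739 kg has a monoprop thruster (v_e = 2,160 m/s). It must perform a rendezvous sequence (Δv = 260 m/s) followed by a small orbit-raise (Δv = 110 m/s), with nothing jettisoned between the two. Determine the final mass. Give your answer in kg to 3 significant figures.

After the first burn: m = 739 × exp(−260/2160.0) = 739 × 0.88659 = 655.19 kg.
After the second burn: m = 655.19 × exp(−110/2160.0) = 655.19 × 0.95035 = 622.66 kg.

final mass ≈ 623 kg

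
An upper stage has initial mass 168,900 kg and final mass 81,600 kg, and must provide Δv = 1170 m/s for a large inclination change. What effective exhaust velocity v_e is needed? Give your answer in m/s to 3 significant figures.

v_e ≈ 1610 m/s

ln(m₀/m_f) = ln(168900/81600) = ln(2.07) = 0.7275.
By the Tsiolkovsky rocket equation, v_e = Δv / ln(m₀/m_f) = 1170 / 0.7275 = 1608.3 m/s.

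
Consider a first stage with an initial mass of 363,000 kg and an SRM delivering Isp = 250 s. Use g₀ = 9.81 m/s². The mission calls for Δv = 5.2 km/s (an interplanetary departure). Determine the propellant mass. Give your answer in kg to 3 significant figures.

propellant mass ≈ 319000 kg

v_e = Isp · g₀ = 250 × 9.81 = 2452.5 m/s.
m₀/m_f = exp(Δv / v_e) = exp(5200 / 2452.5) = exp(2.1203) = 8.3335.
m_f = 363,000 / 8.3335 = 43,559.1 kg, so propellant = m₀ − m_f = 363,000 − 43,559.1 = 319,440.9 kg.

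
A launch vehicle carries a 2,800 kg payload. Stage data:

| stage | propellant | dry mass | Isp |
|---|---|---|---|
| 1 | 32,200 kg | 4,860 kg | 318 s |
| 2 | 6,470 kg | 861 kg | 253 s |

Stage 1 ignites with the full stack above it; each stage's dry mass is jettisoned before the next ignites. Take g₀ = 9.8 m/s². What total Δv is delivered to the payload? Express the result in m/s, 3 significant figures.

Ignition mass of stage 1 = 32,200+4,860 + 6,470+861 + 2,800 = 47,191 kg.
Stage 1: m₀ = 47,191 kg, m_f = 47,191 − 32,200 = 14,991 kg; Δv = 318×9.8×ln(3.148) = 3116.4×1.1468 ≈ 3574 m/s.
Stage 2: m₀ = 10,131 kg, m_f = 10,131 − 6,470 = 3,661 kg; Δv = 253×9.8×ln(2.767) = 2479.4×1.0179 ≈ 2524 m/s.
Total Δv = 3574 + 2524 = 6098 m/s.

Δv ≈ 6100 m/s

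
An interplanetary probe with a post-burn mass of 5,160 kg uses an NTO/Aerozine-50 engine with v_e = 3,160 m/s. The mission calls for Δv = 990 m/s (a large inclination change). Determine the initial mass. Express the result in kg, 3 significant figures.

initial mass ≈ 7060 kg

Rocket equation: m₀/m_f = exp(Δv / v_e) = exp(990 / 3160.0) = exp(0.3133) = 1.3679.
m₀ = m_f × 1.3679 = 5,160 × 1.3679 = 7,058.36 kg.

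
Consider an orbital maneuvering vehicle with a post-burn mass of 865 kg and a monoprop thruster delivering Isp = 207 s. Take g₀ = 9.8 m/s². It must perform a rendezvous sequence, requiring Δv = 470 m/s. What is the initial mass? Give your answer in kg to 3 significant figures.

v_e = Isp · g₀ = 207 × 9.8 = 2028.6 m/s.
m₀/m_f = exp(Δv / v_e) = exp(470 / 2028.6) = exp(0.2317) = 1.2607.
m₀ = m_f × 1.2607 = 865 × 1.2607 = 1,090.51 kg.

initial mass ≈ 1090 kg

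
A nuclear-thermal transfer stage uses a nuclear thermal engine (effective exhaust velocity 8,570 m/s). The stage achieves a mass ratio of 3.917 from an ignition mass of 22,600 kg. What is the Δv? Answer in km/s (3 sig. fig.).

Δv ≈ 11.7 km/s

Rocket equation: Δv = v_e · ln(3.917) = 8570.0 × 1.3653 ≈ 11700.8 m/s.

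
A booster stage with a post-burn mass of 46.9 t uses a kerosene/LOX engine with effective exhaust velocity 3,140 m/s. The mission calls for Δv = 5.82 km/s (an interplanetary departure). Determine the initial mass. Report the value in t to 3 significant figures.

m₀/m_f = exp(Δv / v_e) = exp(5820 / 3140.0) = exp(1.8535) = 6.3821.
m₀ = m_f × 6.3821 = 46.9 × 6.3821 = 299.32 t.

initial mass ≈ 299 t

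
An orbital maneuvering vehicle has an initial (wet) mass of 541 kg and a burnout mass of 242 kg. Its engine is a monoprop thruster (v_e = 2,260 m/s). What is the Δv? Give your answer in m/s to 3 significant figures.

Δv ≈ 1820 m/s

By the Tsiolkovsky rocket equation, Δv = v_e · ln(m₀/m_f) = 2260.0 × ln(2.236) = 2260.0 × 0.8045 ≈ 1818.1 m/s.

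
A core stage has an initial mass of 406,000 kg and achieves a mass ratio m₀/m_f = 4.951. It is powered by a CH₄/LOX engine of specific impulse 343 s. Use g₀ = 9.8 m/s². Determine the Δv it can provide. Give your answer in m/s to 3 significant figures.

v_e = Isp · g₀ = 343 × 9.8 = 3361.4 m/s.
Δv = v_e · ln(4.951) = 3361.4 × 1.5996 ≈ 5376.9 m/s.

Δv ≈ 5380 m/s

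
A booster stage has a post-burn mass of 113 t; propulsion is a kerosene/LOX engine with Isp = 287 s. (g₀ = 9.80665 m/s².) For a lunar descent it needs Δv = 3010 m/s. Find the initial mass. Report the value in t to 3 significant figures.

initial mass ≈ 329 t

v_e = Isp · g₀ = 287 × 9.80665 = 2814.5 m/s.
m₀/m_f = exp(Δv / v_e) = exp(3010 / 2814.5) = exp(1.0695) = 2.9138.
m₀ = m_f × 2.9138 = 113 × 2.9138 = 329.259 t.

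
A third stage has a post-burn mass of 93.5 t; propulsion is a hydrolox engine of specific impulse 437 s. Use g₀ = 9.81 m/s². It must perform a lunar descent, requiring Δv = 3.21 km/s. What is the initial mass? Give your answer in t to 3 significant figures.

initial mass ≈ 198 t

v_e = Isp · g₀ = 437 × 9.81 = 4287.0 m/s.
m₀/m_f = exp(Δv / v_e) = exp(3210 / 4287.0) = exp(0.7488) = 2.1144.
m₀ = m_f × 2.1144 = 93.5 × 2.1144 = 197.696 t.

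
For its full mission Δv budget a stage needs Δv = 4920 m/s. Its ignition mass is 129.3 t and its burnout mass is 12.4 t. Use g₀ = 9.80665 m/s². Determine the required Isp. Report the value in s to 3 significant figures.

ln(m₀/m_f) = ln(129300/12400) = ln(10.43) = 2.3444.
Using Δv = v_e ln(m₀/m_f): v_e = Δv / ln(m₀/m_f) = 4920 / 2.3444 = 2098.6 m/s.
Isp = v_e / g₀ = 2098.6 / 9.80665 = 214.0 s.

Isp ≈ 214 s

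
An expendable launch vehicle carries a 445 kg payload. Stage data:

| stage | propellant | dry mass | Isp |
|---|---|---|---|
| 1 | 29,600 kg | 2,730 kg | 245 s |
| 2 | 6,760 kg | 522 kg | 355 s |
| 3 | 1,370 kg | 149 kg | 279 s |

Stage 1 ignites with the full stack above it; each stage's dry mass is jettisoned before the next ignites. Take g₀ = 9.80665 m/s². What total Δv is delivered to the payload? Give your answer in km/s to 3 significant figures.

Ignition mass of stage 1 = 29,600+2,730 + 6,760+522 + 1,370+149 + 445 = 41,576 kg.
Stage 1: m₀ = 41,576 kg, m_f = 41,576 − 29,600 = 11,976 kg; Δv = 245×9.80665×ln(3.472) = 2402.6×1.2446 ≈ 2990 m/s.
Stage 2: m₀ = 9,246 kg, m_f = 9,246 − 6,760 = 2,486 kg; Δv = 355×9.80665×ln(3.719) = 3481.4×1.3135 ≈ 4573 m/s.
Stage 3: m₀ = 1,964 kg, m_f = 1,964 − 1,370 = 594 kg; Δv = 279×9.80665×ln(3.306) = 2736.1×1.1959 ≈ 3272 m/s.
Total Δv = 2990 + 4573 + 3272 = 10835 m/s.

Δv ≈ 10.8 km/s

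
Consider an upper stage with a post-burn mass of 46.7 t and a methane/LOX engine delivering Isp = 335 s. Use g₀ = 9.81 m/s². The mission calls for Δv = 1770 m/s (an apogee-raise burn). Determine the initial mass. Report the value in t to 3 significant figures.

initial mass ≈ 80.0 t

v_e = Isp · g₀ = 335 × 9.81 = 3286.4 m/s.
Using Δv = v_e ln(m₀/m_f): m₀/m_f = exp(Δv / v_e) = exp(1770 / 3286.4) = exp(0.5386) = 1.7136.
m₀ = m_f × 1.7136 = 46.7 × 1.7136 = 80.0251 t.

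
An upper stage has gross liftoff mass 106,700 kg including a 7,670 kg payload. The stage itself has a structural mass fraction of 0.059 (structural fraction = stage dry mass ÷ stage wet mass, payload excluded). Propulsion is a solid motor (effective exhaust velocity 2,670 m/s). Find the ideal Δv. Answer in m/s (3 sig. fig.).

Stage wet mass = m₀ − payload = 106,700 − 7,670 = 99,030 kg.
Stage dry mass = ε × stage wet mass = 0.059 × 99,030 = 5,842.77 kg.
Burnout mass m_f = stage dry + payload = 5,842.77 + 7,670 = 13,512.77 kg.
Δv = v_e · ln(106,700/13,512.77) = 2670.0 × ln(7.896) = 2670.0 × 2.0664 ≈ 5517 m/s.

Δv ≈ 5520 m/s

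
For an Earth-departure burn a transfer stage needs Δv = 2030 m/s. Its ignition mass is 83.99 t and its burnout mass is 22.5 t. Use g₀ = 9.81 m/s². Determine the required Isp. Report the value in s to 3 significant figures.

ln(m₀/m_f) = ln(83990/22500) = ln(3.733) = 1.3172.
Rocket equation: v_e = Δv / ln(m₀/m_f) = 2030 / 1.3172 = 1541.2 m/s.
Isp = v_e / g₀ = 1541.2 / 9.81 = 157.1 s.

Isp ≈ 157 s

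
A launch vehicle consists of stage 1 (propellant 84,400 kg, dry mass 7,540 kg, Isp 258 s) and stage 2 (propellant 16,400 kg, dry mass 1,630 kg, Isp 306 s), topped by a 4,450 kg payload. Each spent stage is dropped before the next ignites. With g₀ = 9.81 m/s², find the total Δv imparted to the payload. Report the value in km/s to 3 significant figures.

Δv ≈ 7.31 km/s

Ignition mass of stage 1 = 84,400+7,540 + 16,400+1,630 + 4,450 = 114,420 kg.
Stage 1: m₀ = 114,420 kg, m_f = 114,420 − 84,400 = 30,020 kg; Δv = 258×9.81×ln(3.811) = 2531.0×1.3380 ≈ 3386 m/s.
Stage 2: m₀ = 22,480 kg, m_f = 22,480 − 16,400 = 6,080 kg; Δv = 306×9.81×ln(3.697) = 3001.9×1.3076 ≈ 3925 m/s.
Total Δv = 3386 + 3925 = 7311 m/s.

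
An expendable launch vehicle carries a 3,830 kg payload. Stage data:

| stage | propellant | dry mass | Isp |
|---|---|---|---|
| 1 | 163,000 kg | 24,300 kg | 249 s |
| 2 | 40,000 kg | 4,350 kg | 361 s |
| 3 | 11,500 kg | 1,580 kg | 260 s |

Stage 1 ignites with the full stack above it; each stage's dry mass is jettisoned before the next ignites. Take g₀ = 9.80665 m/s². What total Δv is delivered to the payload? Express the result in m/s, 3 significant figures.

Ignition mass of stage 1 = 163,000+24,300 + 40,000+4,350 + 11,500+1,580 + 3,830 = 248,560 kg.
Stage 1: m₀ = 248,560 kg, m_f = 248,560 − 163,000 = 85,560 kg; Δv = 249×9.80665×ln(2.905) = 2441.9×1.0665 ≈ 2604 m/s.
Stage 2: m₀ = 61,260 kg, m_f = 61,260 − 40,000 = 21,260 kg; Δv = 361×9.80665×ln(2.881) = 3540.2×1.0583 ≈ 3747 m/s.
Stage 3: m₀ = 16,910 kg, m_f = 16,910 − 11,500 = 5,410 kg; Δv = 260×9.80665×ln(3.126) = 2549.7×1.1397 ≈ 2906 m/s.
Total Δv = 2604 + 3747 + 2906 = 9257 m/s.

Δv ≈ 9260 m/s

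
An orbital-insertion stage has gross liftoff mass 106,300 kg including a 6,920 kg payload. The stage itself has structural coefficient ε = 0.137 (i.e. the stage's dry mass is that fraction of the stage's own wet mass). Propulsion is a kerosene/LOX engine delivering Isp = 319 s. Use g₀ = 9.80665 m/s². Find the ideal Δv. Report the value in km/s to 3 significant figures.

Stage wet mass = m₀ − payload = 106,300 − 6,920 = 99,380 kg.
Stage dry mass = ε × stage wet mass = 0.137 × 99,380 = 13,615.1 kg.
Burnout mass m_f = stage dry + payload = 13,615.1 + 6,920 = 20,535.1 kg.
v_e = Isp · g₀ = 319 × 9.80665 = 3128.3 m/s.
Rocket equation: Δv = v_e · ln(106,300/20,535.1) = 3128.3 × ln(5.177) = 3128.3 × 1.6441 ≈ 5143 m/s.

Δv ≈ 5.14 km/s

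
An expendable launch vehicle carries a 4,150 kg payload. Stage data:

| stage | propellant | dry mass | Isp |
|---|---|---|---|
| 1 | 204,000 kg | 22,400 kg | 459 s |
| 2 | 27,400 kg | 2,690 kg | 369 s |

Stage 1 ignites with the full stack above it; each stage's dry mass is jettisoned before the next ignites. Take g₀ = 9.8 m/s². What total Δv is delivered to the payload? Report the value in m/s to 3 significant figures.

Ignition mass of stage 1 = 204,000+22,400 + 27,400+2,690 + 4,150 = 260,640 kg.
Stage 1: m₀ = 260,640 kg, m_f = 260,640 − 204,000 = 56,640 kg; Δv = 459×9.8×ln(4.602) = 4498.2×1.5264 ≈ 6866 m/s.
Stage 2: m₀ = 34,240 kg, m_f = 34,240 − 27,400 = 6,840 kg; Δv = 369×9.8×ln(5.006) = 3616.2×1.6106 ≈ 5824 m/s.
Total Δv = 6866 + 5824 = 12690 m/s.

Δv ≈ 12700 m/s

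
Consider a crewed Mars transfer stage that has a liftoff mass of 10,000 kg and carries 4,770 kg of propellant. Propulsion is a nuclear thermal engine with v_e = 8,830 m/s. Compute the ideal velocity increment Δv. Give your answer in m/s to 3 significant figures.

Δv ≈ 5720 m/s

m_f = m₀ − m_prop = 10,000 − 4,770 = 5,230 kg.
From the ideal rocket equation, Δv = v_e · ln(m₀/m_f) = 8830.0 × ln(1.912) = 8830.0 × 0.6482 ≈ 5723.4 m/s.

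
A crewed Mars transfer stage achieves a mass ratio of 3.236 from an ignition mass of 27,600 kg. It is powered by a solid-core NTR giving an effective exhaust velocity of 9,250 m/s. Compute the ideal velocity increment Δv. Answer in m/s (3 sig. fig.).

From the ideal rocket equation, Δv = v_e · ln(3.236) = 9250.0 × 1.1743 ≈ 10862.6 m/s.

Δv ≈ 10900 m/s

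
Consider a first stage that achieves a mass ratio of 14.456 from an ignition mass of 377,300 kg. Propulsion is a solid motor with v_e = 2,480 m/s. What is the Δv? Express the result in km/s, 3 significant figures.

From the ideal rocket equation, Δv = v_e · ln(14.456) = 2480.0 × 2.6711 ≈ 6624.4 m/s.

Δv ≈ 6.62 km/s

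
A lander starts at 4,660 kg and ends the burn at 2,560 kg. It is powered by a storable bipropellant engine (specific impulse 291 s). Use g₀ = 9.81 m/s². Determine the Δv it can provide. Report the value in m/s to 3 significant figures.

v_e = Isp · g₀ = 291 × 9.81 = 2854.7 m/s.
Δv = v_e · ln(m₀/m_f) = 2854.7 × ln(1.82) = 2854.7 × 0.5990 ≈ 1710.0 m/s.

Δv ≈ 1710 m/s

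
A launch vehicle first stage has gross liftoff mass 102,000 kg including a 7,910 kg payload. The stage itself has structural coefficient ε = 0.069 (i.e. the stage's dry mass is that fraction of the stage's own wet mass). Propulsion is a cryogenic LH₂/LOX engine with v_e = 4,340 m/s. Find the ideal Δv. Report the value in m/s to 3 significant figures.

Δv ≈ 8500 m/s

Stage wet mass = m₀ − payload = 102,000 − 7,910 = 94,090 kg.
Stage dry mass = ε × stage wet mass = 0.069 × 94,090 = 6,492.21 kg.
Burnout mass m_f = stage dry + payload = 6,492.21 + 7,910 = 14,402.21 kg.
Δv = v_e · ln(102,000/14,402.21) = 4340.0 × ln(7.082) = 4340.0 × 1.9576 ≈ 8496 m/s.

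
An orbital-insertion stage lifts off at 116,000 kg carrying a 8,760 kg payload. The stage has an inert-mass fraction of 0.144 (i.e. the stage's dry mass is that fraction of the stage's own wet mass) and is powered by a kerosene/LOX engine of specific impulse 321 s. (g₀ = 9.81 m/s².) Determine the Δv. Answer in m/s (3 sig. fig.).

Stage wet mass = m₀ − payload = 116,000 − 8,760 = 107,240 kg.
Stage dry mass = ε × stage wet mass = 0.144 × 107,240 = 15,442.6 kg.
Burnout mass m_f = stage dry + payload = 15,442.6 + 8,760 = 24,202.6 kg.
v_e = Isp · g₀ = 321 × 9.81 = 3149.0 m/s.
Δv = v_e · ln(116,000/24,202.6) = 3149.0 × ln(4.793) = 3149.0 × 1.5671 ≈ 4935 m/s.

Δv ≈ 4930 m/s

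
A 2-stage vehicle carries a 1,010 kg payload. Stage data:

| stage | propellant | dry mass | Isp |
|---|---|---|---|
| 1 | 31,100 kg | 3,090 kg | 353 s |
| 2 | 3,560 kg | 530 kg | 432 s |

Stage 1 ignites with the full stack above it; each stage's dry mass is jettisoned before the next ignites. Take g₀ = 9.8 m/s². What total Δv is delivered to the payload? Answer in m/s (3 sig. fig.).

Δv ≈ 10500 m/s

Ignition mass of stage 1 = 31,100+3,090 + 3,560+530 + 1,010 = 39,290 kg.
Stage 1: m₀ = 39,290 kg, m_f = 39,290 − 31,100 = 8,190 kg; Δv = 353×9.8×ln(4.797) = 3459.4×1.5681 ≈ 5425 m/s.
Stage 2: m₀ = 5,100 kg, m_f = 5,100 − 3,560 = 1,540 kg; Δv = 432×9.8×ln(3.312) = 4233.6×1.1975 ≈ 5070 m/s.
Total Δv = 5425 + 5070 = 10495 m/s.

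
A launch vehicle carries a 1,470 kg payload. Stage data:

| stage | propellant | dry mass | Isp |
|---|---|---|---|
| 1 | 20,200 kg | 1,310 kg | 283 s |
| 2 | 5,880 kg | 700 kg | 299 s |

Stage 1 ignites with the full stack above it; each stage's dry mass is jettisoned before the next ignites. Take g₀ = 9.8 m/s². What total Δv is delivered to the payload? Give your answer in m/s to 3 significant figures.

Δv ≈ 7030 m/s

Ignition mass of stage 1 = 20,200+1,310 + 5,880+700 + 1,470 = 29,560 kg.
Stage 1: m₀ = 29,560 kg, m_f = 29,560 − 20,200 = 9,360 kg; Δv = 283×9.8×ln(3.158) = 2773.4×1.1500 ≈ 3189 m/s.
Stage 2: m₀ = 8,050 kg, m_f = 8,050 − 5,880 = 2,170 kg; Δv = 299×9.8×ln(3.71) = 2930.2×1.3109 ≈ 3841 m/s.
Total Δv = 3189 + 3841 = 7030 m/s.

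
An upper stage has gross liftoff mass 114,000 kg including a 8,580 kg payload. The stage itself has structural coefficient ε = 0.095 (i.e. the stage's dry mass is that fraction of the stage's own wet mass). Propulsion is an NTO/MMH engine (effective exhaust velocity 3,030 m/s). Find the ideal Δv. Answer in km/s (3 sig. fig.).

Δv ≈ 5.49 km/s

Stage wet mass = m₀ − payload = 114,000 − 8,580 = 105,420 kg.
Stage dry mass = ε × stage wet mass = 0.095 × 105,420 = 10,014.9 kg.
Burnout mass m_f = stage dry + payload = 10,014.9 + 8,580 = 18,594.9 kg.
Δv = v_e · ln(114,000/18,594.9) = 3030.0 × ln(6.131) = 3030.0 × 1.8133 ≈ 5494 m/s.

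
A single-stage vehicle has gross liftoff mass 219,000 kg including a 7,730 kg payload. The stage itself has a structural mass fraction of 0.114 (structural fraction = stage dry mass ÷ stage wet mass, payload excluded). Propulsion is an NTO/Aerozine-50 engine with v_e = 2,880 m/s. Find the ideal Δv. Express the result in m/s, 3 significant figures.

Δv ≈ 5560 m/s

Stage wet mass = m₀ − payload = 219,000 − 7,730 = 211,270 kg.
Stage dry mass = ε × stage wet mass = 0.114 × 211,270 = 24,084.8 kg.
Burnout mass m_f = stage dry + payload = 24,084.8 + 7,730 = 31,814.8 kg.
Δv = v_e · ln(219,000/31,814.8) = 2880.0 × ln(6.884) = 2880.0 × 1.9291 ≈ 5556 m/s.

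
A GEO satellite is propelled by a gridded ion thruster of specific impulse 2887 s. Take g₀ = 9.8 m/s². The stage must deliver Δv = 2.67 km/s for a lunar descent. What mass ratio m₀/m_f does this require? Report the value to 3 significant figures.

v_e = Isp · g₀ = 2887 × 9.8 = 28292.6 m/s.
Rocket equation: m₀/m_f = exp(Δv / v_e) = exp(2670 / 28292.6) = exp(0.0944) = 1.0990.

mass ratio ≈ 1.10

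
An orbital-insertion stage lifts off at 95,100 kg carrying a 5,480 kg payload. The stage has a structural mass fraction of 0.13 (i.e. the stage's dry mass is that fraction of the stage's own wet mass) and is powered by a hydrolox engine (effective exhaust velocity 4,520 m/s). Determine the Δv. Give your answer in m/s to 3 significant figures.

Stage wet mass = m₀ − payload = 95,100 − 5,480 = 89,620 kg.
Stage dry mass = ε × stage wet mass = 0.13 × 89,620 = 11,650.6 kg.
Burnout mass m_f = stage dry + payload = 11,650.6 + 5,480 = 17,130.6 kg.
Δv = v_e · ln(95,100/17,130.6) = 4520.0 × ln(5.551) = 4520.0 × 1.7141 ≈ 7748 m/s.

Δv ≈ 7750 m/s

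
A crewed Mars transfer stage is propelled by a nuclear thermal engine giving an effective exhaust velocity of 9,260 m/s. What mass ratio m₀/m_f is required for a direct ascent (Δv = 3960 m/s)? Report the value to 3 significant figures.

mass ratio ≈ 1.53

From the ideal rocket equation, m₀/m_f = exp(Δv / v_e) = exp(3960 / 9260.0) = exp(0.4276) = 1.5336.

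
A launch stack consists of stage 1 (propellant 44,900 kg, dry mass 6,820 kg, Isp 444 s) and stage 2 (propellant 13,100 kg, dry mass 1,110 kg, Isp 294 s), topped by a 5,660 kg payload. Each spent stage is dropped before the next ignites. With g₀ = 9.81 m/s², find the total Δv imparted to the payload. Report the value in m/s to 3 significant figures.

Ignition mass of stage 1 = 44,900+6,820 + 13,100+1,110 + 5,660 = 71,590 kg.
Stage 1: m₀ = 71,590 kg, m_f = 71,590 − 44,900 = 26,690 kg; Δv = 444×9.81×ln(2.682) = 4355.6×0.9867 ≈ 4298 m/s.
Stage 2: m₀ = 19,870 kg, m_f = 19,870 − 13,100 = 6,770 kg; Δv = 294×9.81×ln(2.935) = 2884.1×1.0767 ≈ 3105 m/s.
Total Δv = 4298 + 3105 = 7403 m/s.

Δv ≈ 7400 m/s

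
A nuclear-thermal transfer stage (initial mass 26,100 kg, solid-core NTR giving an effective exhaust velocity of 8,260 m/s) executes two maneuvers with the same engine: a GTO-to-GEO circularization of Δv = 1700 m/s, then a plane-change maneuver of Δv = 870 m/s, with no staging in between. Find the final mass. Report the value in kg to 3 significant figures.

After the first burn: m = 26100 × exp(−1700/8260.0) = 26100 × 0.81399 = 21,245.1 kg.
After the second burn: m = 21,245.1 × exp(−870/8260.0) = 21,245.1 × 0.90003 = 19,121.2 kg.

final mass ≈ 19100 kg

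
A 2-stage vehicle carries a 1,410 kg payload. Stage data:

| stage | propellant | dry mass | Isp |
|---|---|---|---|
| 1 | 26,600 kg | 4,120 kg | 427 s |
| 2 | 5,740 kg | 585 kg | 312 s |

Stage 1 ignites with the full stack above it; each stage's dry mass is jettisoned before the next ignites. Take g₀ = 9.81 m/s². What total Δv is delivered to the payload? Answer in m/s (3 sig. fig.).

Ignition mass of stage 1 = 26,600+4,120 + 5,740+585 + 1,410 = 38,455 kg.
Stage 1: m₀ = 38,455 kg, m_f = 38,455 − 26,600 = 11,855 kg; Δv = 427×9.81×ln(3.244) = 4188.9×1.1767 ≈ 4929 m/s.
Stage 2: m₀ = 7,735 kg, m_f = 7,735 − 5,740 = 1,995 kg; Δv = 312×9.81×ln(3.877) = 3060.7×1.3551 ≈ 4148 m/s.
Total Δv = 4929 + 4148 = 9077 m/s.

Δv ≈ 9080 m/s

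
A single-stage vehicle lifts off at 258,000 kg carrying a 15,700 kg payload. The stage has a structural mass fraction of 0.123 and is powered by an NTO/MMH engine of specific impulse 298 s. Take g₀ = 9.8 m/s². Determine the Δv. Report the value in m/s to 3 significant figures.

Δv ≈ 5070 m/s

Stage wet mass = m₀ − payload = 258,000 − 15,700 = 242,300 kg.
Stage dry mass = ε × stage wet mass = 0.123 × 242,300 = 29,802.9 kg.
Burnout mass m_f = stage dry + payload = 29,802.9 + 15,700 = 45,502.9 kg.
v_e = Isp · g₀ = 298 × 9.8 = 2920.4 m/s.
Δv = v_e · ln(258,000/45,502.9) = 2920.4 × ln(5.67) = 2920.4 × 1.7352 ≈ 5067 m/s.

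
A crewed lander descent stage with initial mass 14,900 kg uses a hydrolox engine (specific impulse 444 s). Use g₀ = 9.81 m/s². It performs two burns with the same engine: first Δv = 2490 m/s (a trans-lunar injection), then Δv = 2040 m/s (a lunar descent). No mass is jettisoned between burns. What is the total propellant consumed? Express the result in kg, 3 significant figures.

total propellant consumed ≈ 9630 kg

v_e = Isp · g₀ = 444 × 9.81 = 4355.6 m/s.
After the first burn: m = 14900 × exp(−2490/4355.6) = 14900 × 0.56458 = 8,412.24 kg.
After the second burn: m = 8,412.24 × exp(−2040/4355.6) = 8,412.24 × 0.62603 = 5,266.31 kg.
Total propellant = m₀ − m_final = 14900 − 5,266.31 = 9,633.69 kg.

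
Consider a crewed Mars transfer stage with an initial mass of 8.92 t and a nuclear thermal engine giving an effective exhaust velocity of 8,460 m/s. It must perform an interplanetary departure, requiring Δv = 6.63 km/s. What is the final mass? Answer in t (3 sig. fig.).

By the Tsiolkovsky rocket equation, m₀/m_f = exp(Δv / v_e) = exp(6630 / 8460.0) = exp(0.7837) = 2.1895.
m_f = m₀ / 2.1895 = 8.92 / 2.1895 = 4.07399 t.

final mass ≈ 4.07 t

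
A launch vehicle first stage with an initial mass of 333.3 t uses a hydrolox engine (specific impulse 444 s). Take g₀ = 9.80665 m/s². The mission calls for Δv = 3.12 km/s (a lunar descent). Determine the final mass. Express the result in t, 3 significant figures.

final mass ≈ 163 t

v_e = Isp · g₀ = 444 × 9.80665 = 4354.2 m/s.
m₀/m_f = exp(Δv / v_e) = exp(3120 / 4354.2) = exp(0.7166) = 2.0474.
m_f = m₀ / 2.0474 = 333.3 / 2.0474 = 162.792 t.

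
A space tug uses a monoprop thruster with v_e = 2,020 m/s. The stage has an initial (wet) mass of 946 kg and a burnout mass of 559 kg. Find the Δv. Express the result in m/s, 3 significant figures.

Δv = v_e · ln(m₀/m_f) = 2020.0 × ln(1.692) = 2020.0 × 0.5261 ≈ 1062.7 m/s.

Δv ≈ 1060 m/s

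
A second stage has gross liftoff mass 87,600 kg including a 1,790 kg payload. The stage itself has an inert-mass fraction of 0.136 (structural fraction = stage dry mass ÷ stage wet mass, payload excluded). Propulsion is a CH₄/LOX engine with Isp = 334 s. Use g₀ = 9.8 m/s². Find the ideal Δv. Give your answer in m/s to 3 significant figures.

Δv ≈ 6130 m/s

Stage wet mass = m₀ − payload = 87,600 − 1,790 = 85,810 kg.
Stage dry mass = ε × stage wet mass = 0.136 × 85,810 = 11,670.2 kg.
Burnout mass m_f = stage dry + payload = 11,670.2 + 1,790 = 13,460.2 kg.
v_e = Isp · g₀ = 334 × 9.8 = 3273.2 m/s.
Rocket equation: Δv = v_e · ln(87,600/13,460.2) = 3273.2 × ln(6.508) = 3273.2 × 1.8730 ≈ 6131 m/s.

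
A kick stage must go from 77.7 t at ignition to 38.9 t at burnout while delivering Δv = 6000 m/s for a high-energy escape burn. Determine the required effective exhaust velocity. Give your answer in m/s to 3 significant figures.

ln(m₀/m_f) = ln(77700/38900) = ln(1.997) = 0.6919.
v_e = Δv / ln(m₀/m_f) = 6000 / 0.6919 = 8672.3 m/s.

v_e ≈ 8670 m/s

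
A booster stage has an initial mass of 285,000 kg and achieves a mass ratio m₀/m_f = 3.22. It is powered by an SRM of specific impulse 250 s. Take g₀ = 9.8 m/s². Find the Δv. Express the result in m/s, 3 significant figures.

Δv ≈ 2860 m/s

v_e = Isp · g₀ = 250 × 9.8 = 2450.0 m/s.
By the Tsiolkovsky rocket equation, Δv = v_e · ln(3.22) = 2450.0 × 1.1694 ≈ 2865.0 m/s.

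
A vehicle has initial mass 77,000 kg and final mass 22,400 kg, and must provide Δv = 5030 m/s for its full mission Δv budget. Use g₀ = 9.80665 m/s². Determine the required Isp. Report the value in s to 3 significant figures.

Isp ≈ 415 s

ln(m₀/m_f) = ln(77000/22400) = ln(3.438) = 1.2347.
From the ideal rocket equation, v_e = Δv / ln(m₀/m_f) = 5030 / 1.2347 = 4073.7 m/s.
Isp = v_e / g₀ = 4073.7 / 9.80665 = 415.4 s.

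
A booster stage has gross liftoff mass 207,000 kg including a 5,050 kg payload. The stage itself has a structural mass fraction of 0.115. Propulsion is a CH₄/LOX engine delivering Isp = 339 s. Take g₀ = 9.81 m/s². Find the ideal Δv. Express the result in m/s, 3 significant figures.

Stage wet mass = m₀ − payload = 207,000 − 5,050 = 201,950 kg.
Stage dry mass = ε × stage wet mass = 0.115 × 201,950 = 23,224.3 kg.
Burnout mass m_f = stage dry + payload = 23,224.3 + 5,050 = 28,274.3 kg.
v_e = Isp · g₀ = 339 × 9.81 = 3325.6 m/s.
By the Tsiolkovsky rocket equation, Δv = v_e · ln(207,000/28,274.3) = 3325.6 × ln(7.321) = 3325.6 × 1.9908 ≈ 6620 m/s.

Δv ≈ 6620 m/s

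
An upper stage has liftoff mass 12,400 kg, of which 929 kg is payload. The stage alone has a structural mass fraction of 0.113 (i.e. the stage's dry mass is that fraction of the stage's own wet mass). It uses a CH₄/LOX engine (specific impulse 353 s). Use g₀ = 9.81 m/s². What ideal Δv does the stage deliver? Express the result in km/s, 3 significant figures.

Δv ≈ 5.95 km/s

Stage wet mass = m₀ − payload = 12,400 − 929 = 11,471 kg.
Stage dry mass = ε × stage wet mass = 0.113 × 11,471 = 1,296.22 kg.
Burnout mass m_f = stage dry + payload = 1,296.22 + 929 = 2,225.22 kg.
v_e = Isp · g₀ = 353 × 9.81 = 3462.9 m/s.
By the Tsiolkovsky rocket equation, Δv = v_e · ln(12,400/2,225.22) = 3462.9 × ln(5.572) = 3462.9 × 1.7178 ≈ 5949 m/s.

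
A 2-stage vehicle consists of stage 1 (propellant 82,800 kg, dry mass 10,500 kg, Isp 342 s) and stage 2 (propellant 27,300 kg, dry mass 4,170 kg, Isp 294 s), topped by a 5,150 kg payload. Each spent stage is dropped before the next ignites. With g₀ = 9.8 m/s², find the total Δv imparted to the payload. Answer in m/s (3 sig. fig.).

Ignition mass of stage 1 = 82,800+10,500 + 27,300+4,170 + 5,150 = 129,920 kg.
Stage 1: m₀ = 129,920 kg, m_f = 129,920 − 82,800 = 47,120 kg; Δv = 342×9.8×ln(2.757) = 3351.6×1.0142 ≈ 3399 m/s.
Stage 2: m₀ = 36,620 kg, m_f = 36,620 − 27,300 = 9,320 kg; Δv = 294×9.8×ln(3.929) = 2881.2×1.3684 ≈ 3943 m/s.
Total Δv = 3399 + 3943 = 7342 m/s.

Δv ≈ 7340 m/s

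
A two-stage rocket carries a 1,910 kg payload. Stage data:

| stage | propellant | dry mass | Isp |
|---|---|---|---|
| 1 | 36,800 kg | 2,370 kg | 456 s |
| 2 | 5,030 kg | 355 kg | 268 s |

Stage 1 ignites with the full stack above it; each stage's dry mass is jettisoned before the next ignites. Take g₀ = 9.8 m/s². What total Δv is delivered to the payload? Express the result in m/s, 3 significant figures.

Ignition mass of stage 1 = 36,800+2,370 + 5,030+355 + 1,910 = 46,465 kg.
Stage 1: m₀ = 46,465 kg, m_f = 46,465 − 36,800 = 9,665 kg; Δv = 456×9.8×ln(4.808) = 4468.8×1.5702 ≈ 7017 m/s.
Stage 2: m₀ = 7,295 kg, m_f = 7,295 − 5,030 = 2,265 kg; Δv = 268×9.8×ln(3.221) = 2626.4×1.1696 ≈ 3072 m/s.
Total Δv = 7017 + 3072 = 10089 m/s.

Δv ≈ 10100 m/s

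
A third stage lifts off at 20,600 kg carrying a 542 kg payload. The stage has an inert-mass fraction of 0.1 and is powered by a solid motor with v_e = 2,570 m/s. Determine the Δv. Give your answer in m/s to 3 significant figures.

Δv ≈ 5370 m/s

Stage wet mass = m₀ − payload = 20,600 − 542 = 20,058 kg.
Stage dry mass = ε × stage wet mass = 0.1 × 20,058 = 2,005.8 kg.
Burnout mass m_f = stage dry + payload = 2,005.8 + 542 = 2,547.8 kg.
Using Δv = v_e ln(m₀/m_f): Δv = v_e · ln(20,600/2,547.8) = 2570.0 × ln(8.085) = 2570.0 × 2.0901 ≈ 5371 m/s.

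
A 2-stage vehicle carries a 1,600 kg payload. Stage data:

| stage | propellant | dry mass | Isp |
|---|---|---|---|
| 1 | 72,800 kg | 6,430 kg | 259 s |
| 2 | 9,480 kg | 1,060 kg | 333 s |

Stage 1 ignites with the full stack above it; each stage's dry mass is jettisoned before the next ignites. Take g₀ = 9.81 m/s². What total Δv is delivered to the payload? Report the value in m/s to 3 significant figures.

Ignition mass of stage 1 = 72,800+6,430 + 9,480+1,060 + 1,600 = 91,370 kg.
Stage 1: m₀ = 91,370 kg, m_f = 91,370 − 72,800 = 18,570 kg; Δv = 259×9.81×ln(4.92) = 2540.8×1.5934 ≈ 4048 m/s.
Stage 2: m₀ = 12,140 kg, m_f = 12,140 − 9,480 = 2,660 kg; Δv = 333×9.81×ln(4.564) = 3266.7×1.5182 ≈ 4959 m/s.
Total Δv = 4048 + 4959 = 9007 m/s.

Δv ≈ 9010 m/s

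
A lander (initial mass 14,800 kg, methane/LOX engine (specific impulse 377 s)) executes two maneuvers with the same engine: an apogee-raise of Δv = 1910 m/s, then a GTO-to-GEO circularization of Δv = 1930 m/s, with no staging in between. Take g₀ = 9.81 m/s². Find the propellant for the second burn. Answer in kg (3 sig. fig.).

propellant for the second burn ≈ 3590 kg

v_e = Isp · g₀ = 377 × 9.81 = 3698.4 m/s.
After the first burn: m = 14800 × exp(−1910/3698.4) = 14800 × 0.59664 = 8,830.27 kg.
After the second burn: m = 8,830.27 × exp(−1930/3698.4) = 8,830.27 × 0.59342 = 5,240.06 kg.
Second-burn propellant = 8,830.27 − 5,240.06 = 3,590.21 kg.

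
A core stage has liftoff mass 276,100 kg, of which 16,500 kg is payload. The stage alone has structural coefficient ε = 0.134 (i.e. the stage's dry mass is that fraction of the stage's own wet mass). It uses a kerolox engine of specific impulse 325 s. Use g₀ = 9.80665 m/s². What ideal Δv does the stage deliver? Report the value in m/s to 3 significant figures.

Stage wet mass = m₀ − payload = 276,100 − 16,500 = 259,600 kg.
Stage dry mass = ε × stage wet mass = 0.134 × 259,600 = 34,786.4 kg.
Burnout mass m_f = stage dry + payload = 34,786.4 + 16,500 = 51,286.4 kg.
v_e = Isp · g₀ = 325 × 9.80665 = 3187.2 m/s.
Rocket equation: Δv = v_e · ln(276,100/51,286.4) = 3187.2 × ln(5.383) = 3187.2 × 1.6833 ≈ 5365 m/s.

Δv ≈ 5370 m/s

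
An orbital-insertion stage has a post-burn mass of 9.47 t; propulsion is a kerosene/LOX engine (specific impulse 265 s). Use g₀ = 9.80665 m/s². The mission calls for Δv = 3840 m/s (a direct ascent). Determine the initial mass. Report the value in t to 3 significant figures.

initial mass ≈ 41.5 t

v_e = Isp · g₀ = 265 × 9.80665 = 2598.8 m/s.
m₀/m_f = exp(Δv / v_e) = exp(3840 / 2598.8) = exp(1.4776) = 4.3825.
m₀ = m_f × 4.3825 = 9.47 × 4.3825 = 41.5023 t.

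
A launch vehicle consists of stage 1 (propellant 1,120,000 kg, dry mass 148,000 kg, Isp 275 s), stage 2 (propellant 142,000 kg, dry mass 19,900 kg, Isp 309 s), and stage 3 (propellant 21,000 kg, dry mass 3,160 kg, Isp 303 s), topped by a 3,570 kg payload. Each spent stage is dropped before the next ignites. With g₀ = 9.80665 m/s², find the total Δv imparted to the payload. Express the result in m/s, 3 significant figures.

Ignition mass of stage 1 = 1,120,000+148,000 + 142,000+19,900 + 21,000+3,160 + 3,570 = 1,457,630 kg.
Stage 1: m₀ = 1,457,630 kg, m_f = 1,457,630 − 1,120,000 = 337,630 kg; Δv = 275×9.80665×ln(4.317) = 2696.8×1.4626 ≈ 3944 m/s.
Stage 2: m₀ = 189,630 kg, m_f = 189,630 − 142,000 = 47,630 kg; Δv = 309×9.80665×ln(3.981) = 3030.3×1.3816 ≈ 4187 m/s.
Stage 3: m₀ = 27,730 kg, m_f = 27,730 − 21,000 = 6,730 kg; Δv = 303×9.80665×ln(4.12) = 2971.4×1.4159 ≈ 4207 m/s.
Total Δv = 3944 + 4187 + 4207 = 12338 m/s.

Δv ≈ 12300 m/s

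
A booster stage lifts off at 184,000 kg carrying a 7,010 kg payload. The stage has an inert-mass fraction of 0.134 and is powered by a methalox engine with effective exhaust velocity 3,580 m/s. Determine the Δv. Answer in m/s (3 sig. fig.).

Stage wet mass = m₀ − payload = 184,000 − 7,010 = 176,990 kg.
Stage dry mass = ε × stage wet mass = 0.134 × 176,990 = 23,716.7 kg.
Burnout mass m_f = stage dry + payload = 23,716.7 + 7,010 = 30,726.7 kg.
Δv = v_e · ln(184,000/30,726.7) = 3580.0 × ln(5.988) = 3580.0 × 1.7898 ≈ 6407 m/s.

Δv ≈ 6410 m/s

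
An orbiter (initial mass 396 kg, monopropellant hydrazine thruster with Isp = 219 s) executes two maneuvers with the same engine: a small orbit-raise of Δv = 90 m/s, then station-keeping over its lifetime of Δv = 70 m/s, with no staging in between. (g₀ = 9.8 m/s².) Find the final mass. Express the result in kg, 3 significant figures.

v_e = Isp · g₀ = 219 × 9.8 = 2146.2 m/s.
After the first burn: m = 396 × exp(−90/2146.2) = 396 × 0.95893 = 379.736 kg.
After the second burn: m = 379.736 × exp(−70/2146.2) = 379.736 × 0.96791 = 367.55 kg.

final mass ≈ 368 kg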